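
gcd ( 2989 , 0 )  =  2989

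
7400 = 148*50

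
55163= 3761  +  51402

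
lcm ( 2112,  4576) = 27456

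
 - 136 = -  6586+6450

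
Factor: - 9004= - 2^2 * 2251^1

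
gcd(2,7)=1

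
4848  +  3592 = 8440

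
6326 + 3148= 9474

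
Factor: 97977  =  3^1*11^1*2969^1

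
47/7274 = 47/7274 = 0.01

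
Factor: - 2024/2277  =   - 8/9 = - 2^3*3^( - 2)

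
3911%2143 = 1768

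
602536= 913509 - 310973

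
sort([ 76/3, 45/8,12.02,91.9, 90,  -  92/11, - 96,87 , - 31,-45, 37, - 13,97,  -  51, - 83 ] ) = [ - 96, - 83, - 51, - 45,-31,-13, - 92/11, 45/8,12.02,76/3, 37,87,90, 91.9,  97] 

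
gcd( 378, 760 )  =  2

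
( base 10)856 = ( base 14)452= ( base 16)358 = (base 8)1530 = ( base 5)11411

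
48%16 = 0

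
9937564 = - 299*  (  -  33236 )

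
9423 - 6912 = 2511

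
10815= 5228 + 5587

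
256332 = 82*3126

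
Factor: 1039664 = 2^4 * 181^1*359^1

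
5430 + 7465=12895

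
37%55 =37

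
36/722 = 18/361 = 0.05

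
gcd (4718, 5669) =1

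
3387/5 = 3387/5 =677.40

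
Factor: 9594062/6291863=2^1*4797031^1*6291863^( - 1 ) 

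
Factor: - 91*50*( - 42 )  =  191100 = 2^2*3^1*5^2*7^2*13^1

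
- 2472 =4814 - 7286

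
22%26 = 22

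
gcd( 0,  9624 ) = 9624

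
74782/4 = 18695 + 1/2 = 18695.50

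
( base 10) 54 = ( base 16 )36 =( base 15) 39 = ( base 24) 26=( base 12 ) 46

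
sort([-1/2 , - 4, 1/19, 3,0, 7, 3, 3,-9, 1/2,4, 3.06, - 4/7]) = [ - 9, - 4, - 4/7,-1/2, 0,1/19, 1/2,3 , 3 , 3, 3.06,4, 7 ] 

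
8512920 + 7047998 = 15560918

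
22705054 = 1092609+21612445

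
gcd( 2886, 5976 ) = 6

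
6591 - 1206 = 5385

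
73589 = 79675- 6086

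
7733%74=37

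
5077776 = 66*76936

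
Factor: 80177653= 79^1*1014907^1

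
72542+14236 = 86778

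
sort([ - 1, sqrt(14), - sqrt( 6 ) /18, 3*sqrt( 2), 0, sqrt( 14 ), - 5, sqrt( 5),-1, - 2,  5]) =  [-5, - 2, - 1, - 1, - sqrt( 6 )/18,0, sqrt(5), sqrt(14 ),  sqrt(14 ),3*sqrt( 2), 5 ] 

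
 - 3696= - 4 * 924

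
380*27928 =10612640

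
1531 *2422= 3708082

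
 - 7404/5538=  - 1234/923 = -1.34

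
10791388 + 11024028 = 21815416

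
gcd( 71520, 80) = 80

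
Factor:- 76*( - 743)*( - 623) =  - 2^2*7^1*19^1*89^1*743^1 = -35179564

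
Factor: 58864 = 2^4*13^1*283^1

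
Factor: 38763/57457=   3^2* 59^1*73^1 *57457^( - 1 ) 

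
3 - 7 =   -  4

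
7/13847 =7/13847 = 0.00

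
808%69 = 49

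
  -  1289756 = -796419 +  - 493337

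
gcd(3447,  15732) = 9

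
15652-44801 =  - 29149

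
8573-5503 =3070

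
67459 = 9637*7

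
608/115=5 + 33/115  =  5.29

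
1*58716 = 58716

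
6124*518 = 3172232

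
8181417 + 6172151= 14353568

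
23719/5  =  23719/5 =4743.80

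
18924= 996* 19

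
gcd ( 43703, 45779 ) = 1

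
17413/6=2902 + 1/6 = 2902.17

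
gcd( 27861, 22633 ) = 1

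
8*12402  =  99216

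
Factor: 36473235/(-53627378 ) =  - 2^(-1 )*3^1 * 5^1*7^(-1 )* 673^1*3613^1 * 3830527^( - 1) 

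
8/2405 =8/2405 = 0.00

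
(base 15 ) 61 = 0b1011011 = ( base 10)91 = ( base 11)83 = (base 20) 4B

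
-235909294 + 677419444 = 441510150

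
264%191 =73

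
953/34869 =953/34869 = 0.03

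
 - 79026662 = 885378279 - 964404941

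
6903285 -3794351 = 3108934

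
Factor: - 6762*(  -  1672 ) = 2^4*3^1*7^2 * 11^1*19^1*23^1 = 11306064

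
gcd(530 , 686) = 2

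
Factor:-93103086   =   - 2^1*3^1*53^1*292777^1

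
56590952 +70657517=127248469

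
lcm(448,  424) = 23744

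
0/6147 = 0 = 0.00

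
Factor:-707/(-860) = 2^(-2)*5^( - 1 )*7^1*43^(  -  1 )*101^1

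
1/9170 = 1/9170= 0.00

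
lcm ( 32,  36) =288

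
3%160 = 3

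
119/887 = 119/887 = 0.13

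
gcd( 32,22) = 2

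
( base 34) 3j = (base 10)121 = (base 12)a1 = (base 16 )79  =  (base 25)4L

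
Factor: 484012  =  2^2 *23^1*5261^1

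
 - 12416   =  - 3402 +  - 9014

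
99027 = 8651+90376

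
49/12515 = 49/12515 = 0.00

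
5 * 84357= 421785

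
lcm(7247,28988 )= 28988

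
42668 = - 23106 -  - 65774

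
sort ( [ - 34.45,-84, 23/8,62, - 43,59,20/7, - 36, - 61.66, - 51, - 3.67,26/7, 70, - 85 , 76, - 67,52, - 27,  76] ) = [ - 85, - 84, - 67, - 61.66,  -  51, - 43, - 36 , - 34.45, - 27,-3.67,20/7,23/8,26/7,52,59, 62,70,76,76 ] 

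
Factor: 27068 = 2^2 * 67^1* 101^1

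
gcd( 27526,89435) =1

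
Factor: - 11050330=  - 2^1*5^1 * 1105033^1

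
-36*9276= - 333936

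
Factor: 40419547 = 7^1*173^1*33377^1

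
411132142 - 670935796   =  -259803654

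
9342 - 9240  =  102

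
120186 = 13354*9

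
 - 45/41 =-45/41 = - 1.10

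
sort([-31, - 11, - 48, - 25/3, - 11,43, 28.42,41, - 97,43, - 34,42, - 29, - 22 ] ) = [ - 97, - 48, - 34, - 31, - 29 , - 22, - 11, - 11, - 25/3,  28.42,  41,  42 , 43,43]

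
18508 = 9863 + 8645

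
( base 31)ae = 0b101000100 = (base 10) 324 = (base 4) 11010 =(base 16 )144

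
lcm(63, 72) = 504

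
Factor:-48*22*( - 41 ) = 2^5*3^1*11^1*41^1 = 43296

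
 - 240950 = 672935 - 913885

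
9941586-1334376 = 8607210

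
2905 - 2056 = 849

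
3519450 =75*46926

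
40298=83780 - 43482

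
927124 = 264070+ 663054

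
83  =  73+10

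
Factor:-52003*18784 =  - 976824352 = - 2^5 *7^1*17^1*19^1*23^1*587^1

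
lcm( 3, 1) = 3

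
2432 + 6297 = 8729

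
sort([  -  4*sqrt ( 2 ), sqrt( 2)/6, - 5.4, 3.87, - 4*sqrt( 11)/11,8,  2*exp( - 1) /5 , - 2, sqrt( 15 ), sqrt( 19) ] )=[ - 4*sqrt( 2), - 5.4,-2, - 4*sqrt ( 11 ) /11,2*  exp( - 1)/5, sqrt ( 2 )/6,3.87,sqrt( 15 ), sqrt( 19 ), 8]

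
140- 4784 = - 4644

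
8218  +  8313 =16531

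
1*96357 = 96357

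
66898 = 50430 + 16468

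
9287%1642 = 1077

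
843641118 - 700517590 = 143123528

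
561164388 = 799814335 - 238649947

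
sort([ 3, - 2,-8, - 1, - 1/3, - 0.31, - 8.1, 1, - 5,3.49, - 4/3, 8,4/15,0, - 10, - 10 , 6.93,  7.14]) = [  -  10, - 10, - 8.1, - 8, - 5,  -  2, - 4/3, -1, - 1/3, - 0.31, 0, 4/15,1,3,3.49,6.93,7.14,8]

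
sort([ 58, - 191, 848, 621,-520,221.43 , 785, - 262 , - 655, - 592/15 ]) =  [ - 655,  -  520, - 262, - 191,-592/15,58,221.43,  621,  785, 848] 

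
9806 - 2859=6947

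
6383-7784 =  - 1401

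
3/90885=1/30295 = 0.00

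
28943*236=6830548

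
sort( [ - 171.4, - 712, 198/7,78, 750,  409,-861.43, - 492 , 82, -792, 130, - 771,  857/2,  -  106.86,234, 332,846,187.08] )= [ - 861.43, - 792, - 771 ,-712,-492 ,-171.4, - 106.86, 198/7,78, 82, 130, 187.08, 234, 332,409,857/2,750,846] 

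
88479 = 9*9831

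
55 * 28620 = 1574100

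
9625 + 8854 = 18479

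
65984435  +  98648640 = 164633075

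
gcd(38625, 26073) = 3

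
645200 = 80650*8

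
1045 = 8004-6959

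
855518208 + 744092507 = 1599610715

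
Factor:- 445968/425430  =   - 2^3*5^(  -  1)  *19^1*29^( - 1) = - 152/145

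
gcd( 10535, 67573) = 1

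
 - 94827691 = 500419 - 95328110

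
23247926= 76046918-52798992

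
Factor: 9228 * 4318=39846504  =  2^3*3^1*17^1 * 127^1*769^1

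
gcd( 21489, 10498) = 29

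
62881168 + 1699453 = 64580621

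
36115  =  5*7223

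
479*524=250996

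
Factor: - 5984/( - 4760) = 2^2*5^( - 1) * 7^(-1)*11^1= 44/35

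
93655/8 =93655/8 =11706.88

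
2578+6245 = 8823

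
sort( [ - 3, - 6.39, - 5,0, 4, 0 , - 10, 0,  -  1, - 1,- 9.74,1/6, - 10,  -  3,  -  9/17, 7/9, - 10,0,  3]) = [  -  10,-10, - 10,- 9.74, - 6.39,- 5, - 3, - 3,  -  1, - 1, - 9/17, 0 , 0, 0, 0, 1/6, 7/9,3,4 ]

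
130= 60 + 70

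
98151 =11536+86615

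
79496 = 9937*8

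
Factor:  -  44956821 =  - 3^1 * 7^1*13^1*164677^1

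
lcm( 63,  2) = 126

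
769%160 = 129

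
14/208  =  7/104 = 0.07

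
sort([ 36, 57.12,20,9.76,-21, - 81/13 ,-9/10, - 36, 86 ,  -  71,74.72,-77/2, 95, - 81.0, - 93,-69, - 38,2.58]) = [-93, - 81.0 , - 71,-69,  -  77/2, - 38, - 36, - 21,-81/13 ,-9/10, 2.58,9.76, 20,36, 57.12,74.72 , 86, 95]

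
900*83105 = 74794500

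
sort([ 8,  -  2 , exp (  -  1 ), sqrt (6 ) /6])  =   [-2, exp( - 1 ), sqrt(6 )/6,  8 ] 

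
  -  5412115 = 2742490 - 8154605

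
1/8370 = 1/8370= 0.00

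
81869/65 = 1259+34/65 = 1259.52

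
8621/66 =8621/66 = 130.62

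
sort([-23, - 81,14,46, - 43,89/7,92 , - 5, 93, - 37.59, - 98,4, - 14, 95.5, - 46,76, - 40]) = [ - 98, - 81, - 46,  -  43, - 40,-37.59, - 23, - 14,-5, 4 , 89/7,14, 46,76, 92,93,95.5]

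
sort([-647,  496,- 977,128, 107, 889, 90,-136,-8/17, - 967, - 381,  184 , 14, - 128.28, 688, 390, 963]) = [  -  977,-967, - 647,  -  381, - 136,-128.28, - 8/17, 14,  90,107,128, 184, 390, 496 , 688, 889,963 ]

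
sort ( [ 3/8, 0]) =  [ 0, 3/8 ]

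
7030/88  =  3515/44  =  79.89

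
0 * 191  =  0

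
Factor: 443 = 443^1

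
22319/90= 247  +  89/90 = 247.99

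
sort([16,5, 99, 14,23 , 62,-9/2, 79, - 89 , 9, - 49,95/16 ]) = [ - 89, - 49, - 9/2,5, 95/16, 9, 14, 16, 23, 62, 79,99]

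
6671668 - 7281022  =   - 609354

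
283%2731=283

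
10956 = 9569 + 1387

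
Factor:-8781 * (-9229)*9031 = 731870876319 = 3^1 * 11^2*821^1*839^1*2927^1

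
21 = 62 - 41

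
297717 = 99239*3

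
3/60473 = 3/60473 = 0.00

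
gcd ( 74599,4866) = 1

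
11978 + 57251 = 69229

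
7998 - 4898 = 3100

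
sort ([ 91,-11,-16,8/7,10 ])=[ - 16, - 11, 8/7,  10,91 ]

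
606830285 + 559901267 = 1166731552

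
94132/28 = 23533/7 = 3361.86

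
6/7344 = 1/1224 = 0.00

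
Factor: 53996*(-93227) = - 5033885092 =-2^2 *53^1 * 1759^1*13499^1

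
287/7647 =287/7647 = 0.04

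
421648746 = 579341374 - 157692628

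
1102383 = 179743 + 922640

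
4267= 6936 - 2669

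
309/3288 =103/1096 = 0.09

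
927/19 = 48+15/19  =  48.79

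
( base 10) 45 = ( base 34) 1b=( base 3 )1200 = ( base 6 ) 113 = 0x2d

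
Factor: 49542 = 2^1*3^1*23^1*359^1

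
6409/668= 9 + 397/668 = 9.59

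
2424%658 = 450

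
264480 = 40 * 6612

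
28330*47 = 1331510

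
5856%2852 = 152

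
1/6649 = 1/6649 = 0.00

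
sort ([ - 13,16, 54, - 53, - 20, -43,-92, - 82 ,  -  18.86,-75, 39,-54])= [ - 92, - 82,  -  75, - 54, - 53, - 43, - 20,-18.86, - 13,16, 39, 54] 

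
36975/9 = 4108 + 1/3=4108.33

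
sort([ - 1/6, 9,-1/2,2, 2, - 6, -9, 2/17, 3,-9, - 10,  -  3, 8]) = [ - 10, - 9, - 9, - 6, - 3,-1/2, - 1/6, 2/17, 2,2, 3,8,  9]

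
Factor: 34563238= 2^1*2273^1*7603^1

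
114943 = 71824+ 43119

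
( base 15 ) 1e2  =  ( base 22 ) jj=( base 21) kh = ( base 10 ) 437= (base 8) 665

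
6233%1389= 677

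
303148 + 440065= 743213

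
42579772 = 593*71804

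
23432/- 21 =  - 1116 + 4/21 = - 1115.81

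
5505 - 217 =5288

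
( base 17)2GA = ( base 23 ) 1E9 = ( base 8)1534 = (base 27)14N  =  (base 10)860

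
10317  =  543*19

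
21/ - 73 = -21/73 = - 0.29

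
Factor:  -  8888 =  - 2^3*11^1*101^1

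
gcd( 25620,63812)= 28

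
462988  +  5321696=5784684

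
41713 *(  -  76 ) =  - 3170188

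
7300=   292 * 25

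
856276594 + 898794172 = 1755070766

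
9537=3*3179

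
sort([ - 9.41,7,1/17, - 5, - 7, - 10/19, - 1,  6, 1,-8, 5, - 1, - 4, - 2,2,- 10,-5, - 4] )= [-10, - 9.41, - 8, - 7, - 5, - 5,-4, - 4,- 2,  -  1, - 1, - 10/19, 1/17, 1,2,5,6,7 ] 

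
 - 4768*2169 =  - 10341792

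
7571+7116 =14687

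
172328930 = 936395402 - 764066472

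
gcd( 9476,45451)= 1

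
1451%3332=1451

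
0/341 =0 = 0.00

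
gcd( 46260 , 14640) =60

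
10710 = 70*153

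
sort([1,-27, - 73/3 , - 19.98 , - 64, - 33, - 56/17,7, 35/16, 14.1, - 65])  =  [ - 65, - 64, - 33, - 27 , - 73/3,- 19.98 ,- 56/17, 1,35/16, 7, 14.1]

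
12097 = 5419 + 6678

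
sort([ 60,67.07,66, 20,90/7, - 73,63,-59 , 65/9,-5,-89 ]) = [ - 89, - 73, - 59, - 5,65/9,90/7, 20,60,63,  66,67.07]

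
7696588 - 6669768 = 1026820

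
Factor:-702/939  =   - 234/313= -  2^1*3^2 * 13^1 * 313^ ( - 1)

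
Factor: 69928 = 2^3 * 8741^1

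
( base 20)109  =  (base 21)JA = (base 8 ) 631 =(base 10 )409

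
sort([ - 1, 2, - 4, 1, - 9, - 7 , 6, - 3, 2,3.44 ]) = [ - 9, - 7, - 4, - 3, - 1, 1 , 2, 2, 3.44,6 ]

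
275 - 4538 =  - 4263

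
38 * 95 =3610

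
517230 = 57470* 9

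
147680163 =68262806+79417357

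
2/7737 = 2/7737=0.00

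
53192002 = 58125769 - 4933767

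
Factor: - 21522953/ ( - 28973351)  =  11^ ( - 1)*19^1*53^ (-1 ) * 49697^( - 1 )*1132787^1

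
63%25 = 13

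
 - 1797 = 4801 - 6598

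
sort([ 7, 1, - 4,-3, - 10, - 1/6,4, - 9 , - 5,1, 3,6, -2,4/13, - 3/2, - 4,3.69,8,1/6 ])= [ - 10,-9,- 5, - 4, - 4, - 3, - 2, - 3/2, - 1/6 , 1/6,4/13,  1,1,3, 3.69, 4,6,7,8]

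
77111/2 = 77111/2 = 38555.50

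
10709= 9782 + 927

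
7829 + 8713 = 16542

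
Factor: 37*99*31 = 113553 = 3^2*11^1*31^1*37^1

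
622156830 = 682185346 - 60028516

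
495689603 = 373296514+122393089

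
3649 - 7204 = -3555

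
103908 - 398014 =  - 294106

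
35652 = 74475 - 38823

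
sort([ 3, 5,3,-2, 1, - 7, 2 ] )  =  [ - 7, -2,1, 2,3 , 3,5] 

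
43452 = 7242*6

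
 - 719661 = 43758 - 763419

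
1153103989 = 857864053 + 295239936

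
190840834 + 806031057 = 996871891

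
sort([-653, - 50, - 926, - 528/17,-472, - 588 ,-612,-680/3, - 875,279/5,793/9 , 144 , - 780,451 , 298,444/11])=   [ - 926, - 875, - 780, - 653,- 612 , - 588, - 472,  -  680/3 ,-50, - 528/17, 444/11 , 279/5 , 793/9,  144, 298 , 451]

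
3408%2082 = 1326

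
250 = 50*5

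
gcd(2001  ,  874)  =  23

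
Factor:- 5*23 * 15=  - 3^1 * 5^2*23^1 = -  1725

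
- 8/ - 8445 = 8/8445  =  0.00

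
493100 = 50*9862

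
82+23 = 105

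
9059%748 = 83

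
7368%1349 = 623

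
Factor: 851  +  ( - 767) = 2^2*3^1*7^1 =84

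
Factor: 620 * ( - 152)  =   - 94240 =- 2^5*5^1 * 19^1*31^1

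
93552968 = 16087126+77465842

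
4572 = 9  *508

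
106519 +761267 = 867786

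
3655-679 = 2976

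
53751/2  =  53751/2 = 26875.50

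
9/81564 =3/27188 = 0.00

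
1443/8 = 1443/8=   180.38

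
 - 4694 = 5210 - 9904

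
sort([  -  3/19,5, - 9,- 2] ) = [ - 9, - 2, - 3/19 , 5 ]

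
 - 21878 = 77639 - 99517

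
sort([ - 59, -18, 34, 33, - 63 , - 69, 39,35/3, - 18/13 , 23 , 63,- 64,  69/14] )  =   [-69,-64, - 63,  -  59, - 18, - 18/13,  69/14, 35/3, 23, 33,34, 39,63 ]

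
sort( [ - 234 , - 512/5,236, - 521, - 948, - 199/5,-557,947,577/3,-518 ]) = [ - 948, - 557,-521, -518 , - 234, - 512/5, - 199/5,577/3, 236, 947]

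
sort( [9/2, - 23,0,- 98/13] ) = [ - 23, - 98/13,0, 9/2 ]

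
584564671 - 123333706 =461230965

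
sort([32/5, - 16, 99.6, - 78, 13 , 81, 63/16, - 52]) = [ - 78, - 52, - 16, 63/16,32/5, 13, 81,  99.6]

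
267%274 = 267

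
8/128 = 1/16 = 0.06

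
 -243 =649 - 892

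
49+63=112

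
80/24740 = 4/1237 = 0.00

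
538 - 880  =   - 342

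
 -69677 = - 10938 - 58739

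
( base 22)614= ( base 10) 2930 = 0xB72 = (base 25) 4H5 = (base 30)37k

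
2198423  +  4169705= 6368128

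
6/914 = 3/457 = 0.01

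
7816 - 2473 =5343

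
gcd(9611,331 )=1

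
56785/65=11357/13 = 873.62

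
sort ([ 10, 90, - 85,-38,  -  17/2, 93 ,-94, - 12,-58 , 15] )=[ -94,-85, - 58, - 38,  -  12, - 17/2, 10, 15, 90, 93] 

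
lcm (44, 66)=132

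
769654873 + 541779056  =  1311433929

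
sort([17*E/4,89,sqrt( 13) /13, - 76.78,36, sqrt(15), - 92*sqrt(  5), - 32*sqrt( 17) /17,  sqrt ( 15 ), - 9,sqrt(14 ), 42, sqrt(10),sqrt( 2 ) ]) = [ - 92 * sqrt(5 ), - 76.78, - 9, - 32*sqrt(17)/17,sqrt ( 13) /13,sqrt(2), sqrt(10 ),sqrt( 14),sqrt(15),sqrt ( 15),17*E/4,36, 42,89 ] 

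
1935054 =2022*957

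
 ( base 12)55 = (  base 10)65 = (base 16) 41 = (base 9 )72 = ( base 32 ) 21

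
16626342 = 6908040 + 9718302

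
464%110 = 24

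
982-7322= -6340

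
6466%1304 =1250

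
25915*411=10651065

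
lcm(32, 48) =96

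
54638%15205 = 9023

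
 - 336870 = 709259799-709596669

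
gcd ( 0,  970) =970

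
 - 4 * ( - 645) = 2580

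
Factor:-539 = - 7^2*11^1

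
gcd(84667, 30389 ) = 1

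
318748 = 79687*4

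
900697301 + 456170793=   1356868094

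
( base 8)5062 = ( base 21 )5J6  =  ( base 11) 1a63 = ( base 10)2610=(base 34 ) 28q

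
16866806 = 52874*319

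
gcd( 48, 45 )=3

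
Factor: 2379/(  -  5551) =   -  3^1*7^( - 1 )= - 3/7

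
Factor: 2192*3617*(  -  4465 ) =-2^4*5^1*19^1*47^1 * 137^1*3617^1 = - 35400591760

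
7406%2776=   1854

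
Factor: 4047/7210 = 2^(  -  1)*3^1*5^(  -  1) * 7^( - 1)*19^1*71^1*103^( - 1) 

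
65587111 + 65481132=131068243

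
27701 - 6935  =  20766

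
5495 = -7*(-785 ) 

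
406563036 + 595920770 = 1002483806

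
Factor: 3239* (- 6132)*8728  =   -173351590944= - 2^5 * 3^1*7^1*41^1 * 73^1*79^1 * 1091^1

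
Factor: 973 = 7^1*139^1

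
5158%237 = 181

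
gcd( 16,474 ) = 2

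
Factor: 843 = 3^1*281^1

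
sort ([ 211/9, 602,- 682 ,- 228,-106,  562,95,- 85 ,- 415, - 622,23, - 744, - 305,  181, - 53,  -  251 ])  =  [ - 744, - 682,  -  622, - 415  , -305,- 251  , - 228, - 106 , - 85  ,  -  53,23,211/9, 95, 181, 562  ,  602]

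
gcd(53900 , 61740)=980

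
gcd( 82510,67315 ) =5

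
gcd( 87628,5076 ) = 4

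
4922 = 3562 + 1360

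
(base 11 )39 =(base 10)42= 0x2a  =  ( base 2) 101010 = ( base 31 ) 1b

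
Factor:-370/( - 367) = 2^1*5^1*37^1*367^ ( - 1)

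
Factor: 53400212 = 2^2*13350053^1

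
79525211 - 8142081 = 71383130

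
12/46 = 6/23 = 0.26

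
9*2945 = 26505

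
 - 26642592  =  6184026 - 32826618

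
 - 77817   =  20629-98446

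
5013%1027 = 905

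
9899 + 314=10213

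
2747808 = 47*58464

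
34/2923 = 34/2923 = 0.01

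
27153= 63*431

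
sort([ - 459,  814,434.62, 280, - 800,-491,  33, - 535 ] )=[-800, - 535 , - 491, - 459,  33, 280, 434.62, 814]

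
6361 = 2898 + 3463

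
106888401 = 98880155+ 8008246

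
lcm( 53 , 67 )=3551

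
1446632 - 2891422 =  - 1444790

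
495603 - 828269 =-332666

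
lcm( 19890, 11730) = 457470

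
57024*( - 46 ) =-2623104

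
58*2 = 116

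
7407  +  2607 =10014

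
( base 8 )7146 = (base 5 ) 104221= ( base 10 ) 3686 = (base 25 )5MB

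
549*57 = 31293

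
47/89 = 47/89 = 0.53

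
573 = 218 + 355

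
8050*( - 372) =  - 2994600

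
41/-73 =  - 41/73 = -0.56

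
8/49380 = 2/12345 =0.00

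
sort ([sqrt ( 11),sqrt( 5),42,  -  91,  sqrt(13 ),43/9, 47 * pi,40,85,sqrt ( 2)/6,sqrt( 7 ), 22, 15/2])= [  -  91,sqrt( 2 ) /6, sqrt( 5),sqrt(7),sqrt (11),sqrt(13),  43/9,15/2, 22,40, 42,85 , 47*pi ] 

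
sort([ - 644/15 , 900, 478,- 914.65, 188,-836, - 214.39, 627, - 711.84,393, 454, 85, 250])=[ - 914.65 ,  -  836, - 711.84, - 214.39, - 644/15, 85, 188, 250,393,454,  478, 627, 900 ] 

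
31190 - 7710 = 23480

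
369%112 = 33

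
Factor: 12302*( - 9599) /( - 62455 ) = 118086898/62455 = 2^1*5^(-1)*29^1*331^1*6151^1*12491^( - 1 ) 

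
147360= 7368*20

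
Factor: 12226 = 2^1 * 6113^1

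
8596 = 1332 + 7264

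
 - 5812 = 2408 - 8220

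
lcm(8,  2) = 8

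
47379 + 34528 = 81907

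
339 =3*113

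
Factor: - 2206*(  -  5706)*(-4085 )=-51419676060 = -  2^2*3^2 * 5^1*19^1*43^1*317^1*1103^1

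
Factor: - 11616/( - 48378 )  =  2^4*11^1*733^(- 1)=176/733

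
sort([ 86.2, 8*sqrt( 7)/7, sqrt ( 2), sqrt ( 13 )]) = [ sqrt ( 2), 8*sqrt ( 7) /7,sqrt(13),  86.2]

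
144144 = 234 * 616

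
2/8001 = 2/8001 = 0.00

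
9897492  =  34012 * 291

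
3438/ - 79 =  -44 + 38/79 = -43.52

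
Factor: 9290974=2^1*7^1*11^1*60331^1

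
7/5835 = 7/5835 = 0.00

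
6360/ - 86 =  - 3180/43 = -73.95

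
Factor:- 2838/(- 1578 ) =473/263=11^1*43^1*263^( -1 ) 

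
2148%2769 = 2148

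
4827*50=241350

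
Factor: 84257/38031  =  3^( - 1)* 7^( - 1 )*109^1*773^1*1811^( - 1 ) 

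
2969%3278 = 2969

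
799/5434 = 799/5434 = 0.15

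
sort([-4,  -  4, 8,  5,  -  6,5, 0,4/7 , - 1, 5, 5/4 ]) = [ - 6, - 4, - 4, - 1, 0 , 4/7, 5/4, 5, 5, 5,8]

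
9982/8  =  1247  +  3/4=1247.75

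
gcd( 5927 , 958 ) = 1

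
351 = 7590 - 7239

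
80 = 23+57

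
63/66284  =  63/66284  =  0.00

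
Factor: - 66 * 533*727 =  -2^1 *3^1*11^1*13^1*41^1 * 727^1 = - 25574406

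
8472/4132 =2118/1033 = 2.05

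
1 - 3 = - 2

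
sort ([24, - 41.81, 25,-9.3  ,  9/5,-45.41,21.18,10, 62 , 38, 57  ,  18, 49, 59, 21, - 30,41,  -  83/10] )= [  -  45.41, - 41.81,-30,-9.3, -83/10, 9/5, 10, 18,21, 21.18,24,  25,38,41, 49,57,  59, 62]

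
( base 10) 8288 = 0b10000001100000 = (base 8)20140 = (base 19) 13i4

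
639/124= 5 + 19/124 = 5.15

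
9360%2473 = 1941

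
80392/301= 267 + 25/301 = 267.08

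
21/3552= 7/1184   =  0.01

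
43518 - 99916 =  - 56398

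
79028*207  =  16358796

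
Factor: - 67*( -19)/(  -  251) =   -  19^1*67^1*251^( - 1) = -  1273/251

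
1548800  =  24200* 64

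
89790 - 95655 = -5865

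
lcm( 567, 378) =1134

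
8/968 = 1/121 = 0.01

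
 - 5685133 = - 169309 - 5515824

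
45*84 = 3780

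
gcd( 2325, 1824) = 3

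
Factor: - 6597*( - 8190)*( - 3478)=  - 187914357540  =  - 2^2 * 3^4*5^1*7^1*13^1*37^1 * 47^1*733^1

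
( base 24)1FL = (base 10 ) 957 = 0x3bd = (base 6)4233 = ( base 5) 12312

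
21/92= 21/92 = 0.23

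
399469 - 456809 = -57340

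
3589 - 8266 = -4677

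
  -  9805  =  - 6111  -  3694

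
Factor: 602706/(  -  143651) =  - 2^1  *3^1*13^1*7727^1*143651^( - 1 ) 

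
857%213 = 5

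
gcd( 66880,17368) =8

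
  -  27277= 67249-94526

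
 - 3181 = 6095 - 9276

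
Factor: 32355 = 3^2*5^1*719^1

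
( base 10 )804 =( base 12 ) 570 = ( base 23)1bm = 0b1100100100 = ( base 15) 389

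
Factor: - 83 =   -  83^1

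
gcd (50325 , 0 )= 50325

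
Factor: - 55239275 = -5^2*7^1*13^1*24281^1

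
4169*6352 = 26481488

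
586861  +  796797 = 1383658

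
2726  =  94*29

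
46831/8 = 5853 + 7/8 = 5853.88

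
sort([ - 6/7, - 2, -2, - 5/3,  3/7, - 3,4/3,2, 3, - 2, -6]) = [ - 6, - 3,-2, - 2,  -  2, - 5/3, - 6/7,  3/7,4/3,2,3]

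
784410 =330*2377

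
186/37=186/37 = 5.03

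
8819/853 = 8819/853= 10.34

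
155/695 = 31/139 = 0.22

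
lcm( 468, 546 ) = 3276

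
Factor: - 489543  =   - 3^1 *163181^1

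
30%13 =4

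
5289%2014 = 1261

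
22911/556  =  22911/556 = 41.21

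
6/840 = 1/140 = 0.01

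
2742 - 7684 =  - 4942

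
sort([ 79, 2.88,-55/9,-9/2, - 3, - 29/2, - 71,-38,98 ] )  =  [ - 71, - 38, - 29/2,-55/9, - 9/2, - 3,2.88,79, 98] 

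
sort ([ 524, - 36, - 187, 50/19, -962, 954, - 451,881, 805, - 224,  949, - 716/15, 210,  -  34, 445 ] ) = [ - 962, - 451 , - 224, - 187, -716/15, - 36, - 34, 50/19, 210, 445, 524,  805 , 881,949,954]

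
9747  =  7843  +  1904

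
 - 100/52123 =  - 100/52123 =- 0.00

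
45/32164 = 45/32164 = 0.00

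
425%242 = 183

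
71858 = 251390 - 179532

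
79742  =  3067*26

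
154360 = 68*2270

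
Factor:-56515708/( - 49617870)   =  2^1*3^( - 1 )*5^( - 1 ) * 1777^1 * 7951^1*1653929^(- 1) = 28257854/24808935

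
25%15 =10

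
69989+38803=108792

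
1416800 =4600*308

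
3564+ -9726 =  -6162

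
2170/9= 2170/9 = 241.11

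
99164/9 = 11018 + 2/9 = 11018.22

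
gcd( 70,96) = 2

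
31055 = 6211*5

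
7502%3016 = 1470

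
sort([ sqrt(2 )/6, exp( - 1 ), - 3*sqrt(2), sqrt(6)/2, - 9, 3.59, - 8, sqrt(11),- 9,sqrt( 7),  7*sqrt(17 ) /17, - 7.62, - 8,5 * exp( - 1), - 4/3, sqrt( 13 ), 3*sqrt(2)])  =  [ - 9, - 9, - 8,-8, - 7.62, -3*sqrt(2), - 4/3, sqrt(2)/6, exp( - 1 ),  sqrt(6)/2 , 7*sqrt(17)/17, 5 *exp( - 1), sqrt(7),sqrt(11), 3.59,sqrt (13 ),  3*sqrt(2)] 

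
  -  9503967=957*( - 9931) 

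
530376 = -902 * ( - 588)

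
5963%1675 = 938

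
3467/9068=3467/9068 = 0.38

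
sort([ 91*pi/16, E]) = [ E, 91*pi/16]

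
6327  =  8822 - 2495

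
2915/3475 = 583/695 = 0.84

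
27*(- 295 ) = - 7965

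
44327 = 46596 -2269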